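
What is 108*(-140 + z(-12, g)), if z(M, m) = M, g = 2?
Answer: -16416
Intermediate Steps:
108*(-140 + z(-12, g)) = 108*(-140 - 12) = 108*(-152) = -16416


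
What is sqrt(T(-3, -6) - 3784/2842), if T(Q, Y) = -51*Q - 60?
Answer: sqrt(3777569)/203 ≈ 9.5744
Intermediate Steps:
T(Q, Y) = -60 - 51*Q
sqrt(T(-3, -6) - 3784/2842) = sqrt((-60 - 51*(-3)) - 3784/2842) = sqrt((-60 + 153) - 3784*1/2842) = sqrt(93 - 1892/1421) = sqrt(130261/1421) = sqrt(3777569)/203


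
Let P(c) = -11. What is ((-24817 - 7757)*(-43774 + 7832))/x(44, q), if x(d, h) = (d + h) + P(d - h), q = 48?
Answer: 390258236/27 ≈ 1.4454e+7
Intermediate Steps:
x(d, h) = -11 + d + h (x(d, h) = (d + h) - 11 = -11 + d + h)
((-24817 - 7757)*(-43774 + 7832))/x(44, q) = ((-24817 - 7757)*(-43774 + 7832))/(-11 + 44 + 48) = -32574*(-35942)/81 = 1170774708*(1/81) = 390258236/27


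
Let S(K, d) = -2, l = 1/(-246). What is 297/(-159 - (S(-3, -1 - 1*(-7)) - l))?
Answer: -73062/38623 ≈ -1.8917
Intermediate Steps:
l = -1/246 ≈ -0.0040650
297/(-159 - (S(-3, -1 - 1*(-7)) - l)) = 297/(-159 - (-2 - 1*(-1/246))) = 297/(-159 - (-2 + 1/246)) = 297/(-159 - 1*(-491/246)) = 297/(-159 + 491/246) = 297/(-38623/246) = 297*(-246/38623) = -73062/38623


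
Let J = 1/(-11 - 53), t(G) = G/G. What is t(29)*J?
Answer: -1/64 ≈ -0.015625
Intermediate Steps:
t(G) = 1
J = -1/64 (J = 1/(-64) = -1/64 ≈ -0.015625)
t(29)*J = 1*(-1/64) = -1/64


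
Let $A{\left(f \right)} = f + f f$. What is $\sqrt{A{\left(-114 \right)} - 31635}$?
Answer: $i \sqrt{18753} \approx 136.94 i$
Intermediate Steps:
$A{\left(f \right)} = f + f^{2}$
$\sqrt{A{\left(-114 \right)} - 31635} = \sqrt{- 114 \left(1 - 114\right) - 31635} = \sqrt{\left(-114\right) \left(-113\right) - 31635} = \sqrt{12882 - 31635} = \sqrt{-18753} = i \sqrt{18753}$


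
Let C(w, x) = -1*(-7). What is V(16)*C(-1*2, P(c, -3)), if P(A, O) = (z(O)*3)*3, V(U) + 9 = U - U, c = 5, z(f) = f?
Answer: -63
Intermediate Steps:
V(U) = -9 (V(U) = -9 + (U - U) = -9 + 0 = -9)
P(A, O) = 9*O (P(A, O) = (O*3)*3 = (3*O)*3 = 9*O)
C(w, x) = 7
V(16)*C(-1*2, P(c, -3)) = -9*7 = -63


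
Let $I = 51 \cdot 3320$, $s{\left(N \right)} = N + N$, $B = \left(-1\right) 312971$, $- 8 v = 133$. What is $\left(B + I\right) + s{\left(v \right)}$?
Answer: $- \frac{574737}{4} \approx -1.4368 \cdot 10^{5}$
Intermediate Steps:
$v = - \frac{133}{8}$ ($v = \left(- \frac{1}{8}\right) 133 = - \frac{133}{8} \approx -16.625$)
$B = -312971$
$s{\left(N \right)} = 2 N$
$I = 169320$
$\left(B + I\right) + s{\left(v \right)} = \left(-312971 + 169320\right) + 2 \left(- \frac{133}{8}\right) = -143651 - \frac{133}{4} = - \frac{574737}{4}$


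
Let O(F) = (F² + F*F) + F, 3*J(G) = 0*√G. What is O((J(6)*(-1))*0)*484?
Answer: 0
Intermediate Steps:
J(G) = 0 (J(G) = (0*√G)/3 = (⅓)*0 = 0)
O(F) = F + 2*F² (O(F) = (F² + F²) + F = 2*F² + F = F + 2*F²)
O((J(6)*(-1))*0)*484 = (((0*(-1))*0)*(1 + 2*((0*(-1))*0)))*484 = ((0*0)*(1 + 2*(0*0)))*484 = (0*(1 + 2*0))*484 = (0*(1 + 0))*484 = (0*1)*484 = 0*484 = 0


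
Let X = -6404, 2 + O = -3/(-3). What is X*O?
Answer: 6404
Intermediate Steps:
O = -1 (O = -2 - 3/(-3) = -2 - 3*(-⅓) = -2 + 1 = -1)
X*O = -6404*(-1) = 6404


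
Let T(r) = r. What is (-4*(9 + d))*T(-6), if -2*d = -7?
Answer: 300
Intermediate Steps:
d = 7/2 (d = -1/2*(-7) = 7/2 ≈ 3.5000)
(-4*(9 + d))*T(-6) = -4*(9 + 7/2)*(-6) = -4*25/2*(-6) = -50*(-6) = 300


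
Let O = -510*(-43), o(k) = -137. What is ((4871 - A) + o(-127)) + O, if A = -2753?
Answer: 29417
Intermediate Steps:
O = 21930
((4871 - A) + o(-127)) + O = ((4871 - 1*(-2753)) - 137) + 21930 = ((4871 + 2753) - 137) + 21930 = (7624 - 137) + 21930 = 7487 + 21930 = 29417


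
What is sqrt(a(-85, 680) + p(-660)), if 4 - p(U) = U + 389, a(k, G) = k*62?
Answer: 3*I*sqrt(555) ≈ 70.675*I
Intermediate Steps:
a(k, G) = 62*k
p(U) = -385 - U (p(U) = 4 - (U + 389) = 4 - (389 + U) = 4 + (-389 - U) = -385 - U)
sqrt(a(-85, 680) + p(-660)) = sqrt(62*(-85) + (-385 - 1*(-660))) = sqrt(-5270 + (-385 + 660)) = sqrt(-5270 + 275) = sqrt(-4995) = 3*I*sqrt(555)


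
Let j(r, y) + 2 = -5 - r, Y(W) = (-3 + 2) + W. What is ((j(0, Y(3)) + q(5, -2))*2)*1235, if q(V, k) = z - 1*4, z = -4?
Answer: -37050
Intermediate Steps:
Y(W) = -1 + W
q(V, k) = -8 (q(V, k) = -4 - 1*4 = -4 - 4 = -8)
j(r, y) = -7 - r (j(r, y) = -2 + (-5 - r) = -7 - r)
((j(0, Y(3)) + q(5, -2))*2)*1235 = (((-7 - 1*0) - 8)*2)*1235 = (((-7 + 0) - 8)*2)*1235 = ((-7 - 8)*2)*1235 = -15*2*1235 = -30*1235 = -37050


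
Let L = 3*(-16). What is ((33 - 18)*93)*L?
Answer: -66960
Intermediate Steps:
L = -48
((33 - 18)*93)*L = ((33 - 18)*93)*(-48) = (15*93)*(-48) = 1395*(-48) = -66960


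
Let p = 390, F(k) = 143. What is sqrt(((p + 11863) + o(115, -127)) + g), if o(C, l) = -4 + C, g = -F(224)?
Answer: 11*sqrt(101) ≈ 110.55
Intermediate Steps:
g = -143 (g = -1*143 = -143)
sqrt(((p + 11863) + o(115, -127)) + g) = sqrt(((390 + 11863) + (-4 + 115)) - 143) = sqrt((12253 + 111) - 143) = sqrt(12364 - 143) = sqrt(12221) = 11*sqrt(101)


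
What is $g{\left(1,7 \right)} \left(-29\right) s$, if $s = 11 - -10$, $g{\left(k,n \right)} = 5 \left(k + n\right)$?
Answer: $-24360$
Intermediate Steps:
$g{\left(k,n \right)} = 5 k + 5 n$
$s = 21$ ($s = 11 + 10 = 21$)
$g{\left(1,7 \right)} \left(-29\right) s = \left(5 \cdot 1 + 5 \cdot 7\right) \left(-29\right) 21 = \left(5 + 35\right) \left(-29\right) 21 = 40 \left(-29\right) 21 = \left(-1160\right) 21 = -24360$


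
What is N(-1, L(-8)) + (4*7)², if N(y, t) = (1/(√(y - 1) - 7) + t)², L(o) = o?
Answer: (11888*√2 + 39969*I)/(14*√2 + 47*I) ≈ 850.21 + 0.45129*I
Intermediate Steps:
N(y, t) = (t + 1/(-7 + √(-1 + y)))² (N(y, t) = (1/(√(-1 + y) - 7) + t)² = (1/(-7 + √(-1 + y)) + t)² = (t + 1/(-7 + √(-1 + y)))²)
N(-1, L(-8)) + (4*7)² = (1 - 7*(-8) - 8*√(-1 - 1))²/(-7 + √(-1 - 1))² + (4*7)² = (1 + 56 - 8*I*√2)²/(-7 + √(-2))² + 28² = (1 + 56 - 8*I*√2)²/(-7 + I*√2)² + 784 = (57 - 8*I*√2)²/(-7 + I*√2)² + 784 = 784 + (57 - 8*I*√2)²/(-7 + I*√2)²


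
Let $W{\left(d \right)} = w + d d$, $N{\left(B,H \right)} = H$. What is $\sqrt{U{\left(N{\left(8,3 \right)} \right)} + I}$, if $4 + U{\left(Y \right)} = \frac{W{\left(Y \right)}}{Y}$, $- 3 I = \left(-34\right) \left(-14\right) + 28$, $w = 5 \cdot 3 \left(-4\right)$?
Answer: $3 i \sqrt{21} \approx 13.748 i$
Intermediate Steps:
$w = -60$ ($w = 15 \left(-4\right) = -60$)
$W{\left(d \right)} = -60 + d^{2}$ ($W{\left(d \right)} = -60 + d d = -60 + d^{2}$)
$I = -168$ ($I = - \frac{\left(-34\right) \left(-14\right) + 28}{3} = - \frac{476 + 28}{3} = \left(- \frac{1}{3}\right) 504 = -168$)
$U{\left(Y \right)} = -4 + \frac{-60 + Y^{2}}{Y}$
$\sqrt{U{\left(N{\left(8,3 \right)} \right)} + I} = \sqrt{\left(-4 + 3 - \frac{60}{3}\right) - 168} = \sqrt{\left(-4 + 3 - 20\right) - 168} = \sqrt{-21 - 168} = \sqrt{-189} = 3 i \sqrt{21}$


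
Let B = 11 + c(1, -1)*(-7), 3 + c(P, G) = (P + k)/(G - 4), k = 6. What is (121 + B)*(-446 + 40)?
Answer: -330484/5 ≈ -66097.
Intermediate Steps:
c(P, G) = -3 + (6 + P)/(-4 + G) (c(P, G) = -3 + (P + 6)/(G - 4) = -3 + (6 + P)/(-4 + G))
B = 209/5 (B = 11 + ((18 + 1 - 3*(-1))/(-4 - 1))*(-7) = 11 + ((18 + 1 + 3)/(-5))*(-7) = 11 - ⅕*22*(-7) = 11 - 22/5*(-7) = 11 + 154/5 = 209/5 ≈ 41.800)
(121 + B)*(-446 + 40) = (121 + 209/5)*(-446 + 40) = (814/5)*(-406) = -330484/5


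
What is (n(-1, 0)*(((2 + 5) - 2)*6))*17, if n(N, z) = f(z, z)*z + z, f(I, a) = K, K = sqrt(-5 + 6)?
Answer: 0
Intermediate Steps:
K = 1 (K = sqrt(1) = 1)
f(I, a) = 1
n(N, z) = 2*z (n(N, z) = 1*z + z = z + z = 2*z)
(n(-1, 0)*(((2 + 5) - 2)*6))*17 = ((2*0)*(((2 + 5) - 2)*6))*17 = (0*((7 - 2)*6))*17 = (0*(5*6))*17 = (0*30)*17 = 0*17 = 0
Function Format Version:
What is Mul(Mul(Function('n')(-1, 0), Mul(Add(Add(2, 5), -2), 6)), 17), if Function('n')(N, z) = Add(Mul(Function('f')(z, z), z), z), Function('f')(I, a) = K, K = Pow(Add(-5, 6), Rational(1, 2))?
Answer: 0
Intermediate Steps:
K = 1 (K = Pow(1, Rational(1, 2)) = 1)
Function('f')(I, a) = 1
Function('n')(N, z) = Mul(2, z) (Function('n')(N, z) = Add(Mul(1, z), z) = Add(z, z) = Mul(2, z))
Mul(Mul(Function('n')(-1, 0), Mul(Add(Add(2, 5), -2), 6)), 17) = Mul(Mul(Mul(2, 0), Mul(Add(Add(2, 5), -2), 6)), 17) = Mul(Mul(0, Mul(Add(7, -2), 6)), 17) = Mul(Mul(0, Mul(5, 6)), 17) = Mul(Mul(0, 30), 17) = Mul(0, 17) = 0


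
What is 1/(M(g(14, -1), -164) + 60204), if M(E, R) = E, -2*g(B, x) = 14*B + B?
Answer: 1/60099 ≈ 1.6639e-5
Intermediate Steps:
g(B, x) = -15*B/2 (g(B, x) = -(14*B + B)/2 = -15*B/2)
1/(M(g(14, -1), -164) + 60204) = 1/(-15/2*14 + 60204) = 1/(-105 + 60204) = 1/60099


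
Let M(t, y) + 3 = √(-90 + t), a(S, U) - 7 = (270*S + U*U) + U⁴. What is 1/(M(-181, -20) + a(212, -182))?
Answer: 1097289744/1204044782287585807 - I*√271/1204044782287585807 ≈ 9.1134e-10 - 1.3672e-17*I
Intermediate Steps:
a(S, U) = 7 + U² + U⁴ + 270*S (a(S, U) = 7 + ((270*S + U*U) + U⁴) = 7 + ((270*S + U²) + U⁴) = 7 + ((U² + 270*S) + U⁴) = 7 + (U² + U⁴ + 270*S) = 7 + U² + U⁴ + 270*S)
M(t, y) = -3 + √(-90 + t)
1/(M(-181, -20) + a(212, -182)) = 1/((-3 + √(-90 - 181)) + (7 + (-182)² + (-182)⁴ + 270*212)) = 1/((-3 + √(-271)) + (7 + 33124 + 1097199376 + 57240)) = 1/((-3 + I*√271) + 1097289747) = 1/(1097289744 + I*√271)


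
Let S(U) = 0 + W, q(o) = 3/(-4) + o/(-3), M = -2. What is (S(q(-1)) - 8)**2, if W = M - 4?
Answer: 196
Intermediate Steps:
W = -6 (W = -2 - 4 = -6)
q(o) = -3/4 - o/3 (q(o) = 3*(-1/4) + o*(-1/3) = -3/4 - o/3)
S(U) = -6 (S(U) = 0 - 6 = -6)
(S(q(-1)) - 8)**2 = (-6 - 8)**2 = (-14)**2 = 196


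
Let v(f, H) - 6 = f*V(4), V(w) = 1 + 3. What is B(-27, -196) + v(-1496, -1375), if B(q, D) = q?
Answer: -6005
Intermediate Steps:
V(w) = 4
v(f, H) = 6 + 4*f (v(f, H) = 6 + f*4 = 6 + 4*f)
B(-27, -196) + v(-1496, -1375) = -27 + (6 + 4*(-1496)) = -27 + (6 - 5984) = -27 - 5978 = -6005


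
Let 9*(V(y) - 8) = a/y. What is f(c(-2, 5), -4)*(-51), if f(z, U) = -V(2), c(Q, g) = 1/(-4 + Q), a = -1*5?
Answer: 2363/6 ≈ 393.83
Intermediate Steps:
a = -5
V(y) = 8 - 5/(9*y) (V(y) = 8 + (-5/y)/9 = 8 - 5/(9*y))
f(z, U) = -139/18 (f(z, U) = -(8 - 5/9/2) = -(8 - 5/9*½) = -(8 - 5/18) = -1*139/18 = -139/18)
f(c(-2, 5), -4)*(-51) = -139/18*(-51) = 2363/6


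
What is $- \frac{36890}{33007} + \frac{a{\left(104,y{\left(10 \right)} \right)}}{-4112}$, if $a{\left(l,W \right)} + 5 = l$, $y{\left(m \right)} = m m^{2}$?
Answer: $- \frac{154959373}{135724784} \approx -1.1417$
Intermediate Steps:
$y{\left(m \right)} = m^{3}$
$a{\left(l,W \right)} = -5 + l$
$- \frac{36890}{33007} + \frac{a{\left(104,y{\left(10 \right)} \right)}}{-4112} = - \frac{36890}{33007} + \frac{-5 + 104}{-4112} = \left(-36890\right) \frac{1}{33007} + 99 \left(- \frac{1}{4112}\right) = - \frac{36890}{33007} - \frac{99}{4112} = - \frac{154959373}{135724784}$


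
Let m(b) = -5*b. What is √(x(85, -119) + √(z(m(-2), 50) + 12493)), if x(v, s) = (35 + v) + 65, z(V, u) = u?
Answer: √(185 + √12543) ≈ 17.234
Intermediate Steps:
x(v, s) = 100 + v
√(x(85, -119) + √(z(m(-2), 50) + 12493)) = √((100 + 85) + √(50 + 12493)) = √(185 + √12543)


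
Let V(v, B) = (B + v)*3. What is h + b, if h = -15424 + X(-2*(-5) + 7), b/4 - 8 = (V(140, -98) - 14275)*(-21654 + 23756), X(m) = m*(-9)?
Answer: -118980337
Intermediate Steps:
V(v, B) = 3*B + 3*v
X(m) = -9*m
b = -118964760 (b = 32 + 4*(((3*(-98) + 3*140) - 14275)*(-21654 + 23756)) = 32 + 4*(((-294 + 420) - 14275)*2102) = 32 + 4*((126 - 14275)*2102) = 32 + 4*(-14149*2102) = 32 + 4*(-29741198) = 32 - 118964792 = -118964760)
h = -15577 (h = -15424 - 9*(-2*(-5) + 7) = -15424 - 9*(10 + 7) = -15424 - 9*17 = -15424 - 153 = -15577)
h + b = -15577 - 118964760 = -118980337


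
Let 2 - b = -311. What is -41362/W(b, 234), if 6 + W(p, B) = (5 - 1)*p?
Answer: -20681/623 ≈ -33.196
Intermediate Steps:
b = 313 (b = 2 - 1*(-311) = 2 + 311 = 313)
W(p, B) = -6 + 4*p (W(p, B) = -6 + (5 - 1)*p = -6 + 4*p)
-41362/W(b, 234) = -41362/(-6 + 4*313) = -41362/(-6 + 1252) = -41362/1246 = -41362*1/1246 = -20681/623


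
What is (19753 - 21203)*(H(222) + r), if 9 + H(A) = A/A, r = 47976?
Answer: -69553600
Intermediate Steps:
H(A) = -8 (H(A) = -9 + A/A = -9 + 1 = -8)
(19753 - 21203)*(H(222) + r) = (19753 - 21203)*(-8 + 47976) = -1450*47968 = -69553600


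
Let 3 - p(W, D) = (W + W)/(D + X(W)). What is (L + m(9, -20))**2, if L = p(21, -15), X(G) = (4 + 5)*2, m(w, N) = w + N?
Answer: 484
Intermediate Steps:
m(w, N) = N + w
X(G) = 18 (X(G) = 9*2 = 18)
p(W, D) = 3 - 2*W/(18 + D) (p(W, D) = 3 - (W + W)/(D + 18) = 3 - 2*W/(18 + D))
L = -11 (L = (54 - 2*21 + 3*(-15))/(18 - 15) = (54 - 42 - 45)/3 = (1/3)*(-33) = -11)
(L + m(9, -20))**2 = (-11 + (-20 + 9))**2 = (-11 - 11)**2 = (-22)**2 = 484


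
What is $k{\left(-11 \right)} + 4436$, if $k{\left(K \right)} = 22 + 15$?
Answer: $4473$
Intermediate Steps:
$k{\left(K \right)} = 37$
$k{\left(-11 \right)} + 4436 = 37 + 4436 = 4473$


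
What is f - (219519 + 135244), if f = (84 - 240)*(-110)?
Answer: -337603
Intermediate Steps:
f = 17160 (f = -156*(-110) = 17160)
f - (219519 + 135244) = 17160 - (219519 + 135244) = 17160 - 1*354763 = 17160 - 354763 = -337603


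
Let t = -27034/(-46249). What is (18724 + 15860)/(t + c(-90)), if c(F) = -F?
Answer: 57124122/149623 ≈ 381.79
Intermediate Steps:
t = 3862/6607 (t = -27034*(-1/46249) = 3862/6607 ≈ 0.58453)
(18724 + 15860)/(t + c(-90)) = (18724 + 15860)/(3862/6607 - 1*(-90)) = 34584/(3862/6607 + 90) = 34584/(598492/6607) = 34584*(6607/598492) = 57124122/149623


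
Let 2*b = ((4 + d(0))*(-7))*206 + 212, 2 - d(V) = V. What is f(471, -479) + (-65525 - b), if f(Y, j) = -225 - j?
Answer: -61051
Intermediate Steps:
d(V) = 2 - V
b = -4220 (b = (((4 + (2 - 1*0))*(-7))*206 + 212)/2 = (((4 + (2 + 0))*(-7))*206 + 212)/2 = (((4 + 2)*(-7))*206 + 212)/2 = ((6*(-7))*206 + 212)/2 = (-42*206 + 212)/2 = (-8652 + 212)/2 = (1/2)*(-8440) = -4220)
f(471, -479) + (-65525 - b) = (-225 - 1*(-479)) + (-65525 - 1*(-4220)) = (-225 + 479) + (-65525 + 4220) = 254 - 61305 = -61051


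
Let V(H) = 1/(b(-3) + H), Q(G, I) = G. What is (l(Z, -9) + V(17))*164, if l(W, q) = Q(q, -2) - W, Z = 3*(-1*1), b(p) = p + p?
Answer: -10660/11 ≈ -969.09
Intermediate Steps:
b(p) = 2*p
V(H) = 1/(-6 + H) (V(H) = 1/(2*(-3) + H) = 1/(-6 + H))
Z = -3 (Z = 3*(-1) = -3)
l(W, q) = q - W
(l(Z, -9) + V(17))*164 = ((-9 - 1*(-3)) + 1/(-6 + 17))*164 = ((-9 + 3) + 1/11)*164 = (-6 + 1/11)*164 = -65/11*164 = -10660/11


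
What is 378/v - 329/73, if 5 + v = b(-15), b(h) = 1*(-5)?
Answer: -15442/365 ≈ -42.307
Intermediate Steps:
b(h) = -5
v = -10 (v = -5 - 5 = -10)
378/v - 329/73 = 378/(-10) - 329/73 = 378*(-⅒) - 329*1/73 = -189/5 - 329/73 = -15442/365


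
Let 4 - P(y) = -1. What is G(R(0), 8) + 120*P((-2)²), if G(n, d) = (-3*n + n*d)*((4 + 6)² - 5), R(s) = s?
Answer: 600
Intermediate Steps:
P(y) = 5 (P(y) = 4 - 1*(-1) = 4 + 1 = 5)
G(n, d) = -285*n + 95*d*n (G(n, d) = (-3*n + d*n)*(10² - 5) = (-3*n + d*n)*(100 - 5) = (-3*n + d*n)*95 = -285*n + 95*d*n)
G(R(0), 8) + 120*P((-2)²) = 95*0*(-3 + 8) + 120*5 = 95*0*5 + 600 = 0 + 600 = 600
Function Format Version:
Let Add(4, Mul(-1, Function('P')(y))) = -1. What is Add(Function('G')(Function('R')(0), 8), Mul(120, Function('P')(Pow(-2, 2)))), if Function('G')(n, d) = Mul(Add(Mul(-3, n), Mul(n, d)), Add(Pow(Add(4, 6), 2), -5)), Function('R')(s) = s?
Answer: 600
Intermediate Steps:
Function('P')(y) = 5 (Function('P')(y) = Add(4, Mul(-1, -1)) = Add(4, 1) = 5)
Function('G')(n, d) = Add(Mul(-285, n), Mul(95, d, n)) (Function('G')(n, d) = Mul(Add(Mul(-3, n), Mul(d, n)), Add(Pow(10, 2), -5)) = Mul(Add(Mul(-3, n), Mul(d, n)), Add(100, -5)) = Mul(Add(Mul(-3, n), Mul(d, n)), 95) = Add(Mul(-285, n), Mul(95, d, n)))
Add(Function('G')(Function('R')(0), 8), Mul(120, Function('P')(Pow(-2, 2)))) = Add(Mul(95, 0, Add(-3, 8)), Mul(120, 5)) = Add(Mul(95, 0, 5), 600) = Add(0, 600) = 600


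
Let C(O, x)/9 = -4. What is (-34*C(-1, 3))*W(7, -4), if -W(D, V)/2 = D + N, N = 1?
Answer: -19584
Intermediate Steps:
C(O, x) = -36 (C(O, x) = 9*(-4) = -36)
W(D, V) = -2 - 2*D (W(D, V) = -2*(D + 1) = -2*(1 + D) = -2 - 2*D)
(-34*C(-1, 3))*W(7, -4) = (-34*(-36))*(-2 - 2*7) = 1224*(-2 - 14) = 1224*(-16) = -19584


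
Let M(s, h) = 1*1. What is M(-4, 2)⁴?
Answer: 1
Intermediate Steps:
M(s, h) = 1
M(-4, 2)⁴ = 1⁴ = 1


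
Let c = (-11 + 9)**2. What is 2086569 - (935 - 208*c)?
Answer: 2086466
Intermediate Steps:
c = 4 (c = (-2)**2 = 4)
2086569 - (935 - 208*c) = 2086569 - (935 - 208*4) = 2086569 - (935 - 832) = 2086569 - 1*103 = 2086569 - 103 = 2086466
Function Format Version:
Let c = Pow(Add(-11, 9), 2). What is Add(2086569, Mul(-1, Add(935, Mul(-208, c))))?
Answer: 2086466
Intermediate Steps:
c = 4 (c = Pow(-2, 2) = 4)
Add(2086569, Mul(-1, Add(935, Mul(-208, c)))) = Add(2086569, Mul(-1, Add(935, Mul(-208, 4)))) = Add(2086569, Mul(-1, Add(935, -832))) = Add(2086569, Mul(-1, 103)) = Add(2086569, -103) = 2086466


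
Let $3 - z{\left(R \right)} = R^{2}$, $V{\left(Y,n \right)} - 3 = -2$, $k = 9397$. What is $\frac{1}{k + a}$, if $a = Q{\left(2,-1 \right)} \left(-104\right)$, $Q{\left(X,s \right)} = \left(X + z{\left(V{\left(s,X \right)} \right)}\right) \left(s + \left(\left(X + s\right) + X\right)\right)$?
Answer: $\frac{1}{8565} \approx 0.00011675$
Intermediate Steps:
$V{\left(Y,n \right)} = 1$ ($V{\left(Y,n \right)} = 3 - 2 = 1$)
$z{\left(R \right)} = 3 - R^{2}$
$Q{\left(X,s \right)} = \left(2 + X\right) \left(2 X + 2 s\right)$ ($Q{\left(X,s \right)} = \left(X + \left(3 - 1^{2}\right)\right) \left(s + \left(\left(X + s\right) + X\right)\right) = \left(X + \left(3 - 1\right)\right) \left(s + \left(s + 2 X\right)\right) = \left(X + \left(3 - 1\right)\right) \left(2 X + 2 s\right) = \left(X + 2\right) \left(2 X + 2 s\right) = \left(2 + X\right) \left(2 X + 2 s\right)$)
$a = -832$ ($a = \left(2 \cdot 2^{2} + 4 \cdot 2 + 4 \left(-1\right) + 2 \cdot 2 \left(-1\right)\right) \left(-104\right) = \left(2 \cdot 4 + 8 - 4 - 4\right) \left(-104\right) = \left(8 + 8 - 4 - 4\right) \left(-104\right) = 8 \left(-104\right) = -832$)
$\frac{1}{k + a} = \frac{1}{9397 - 832} = \frac{1}{8565}$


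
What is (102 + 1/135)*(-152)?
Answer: -2093192/135 ≈ -15505.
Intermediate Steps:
(102 + 1/135)*(-152) = (13771/135)*(-152) = -2093192/135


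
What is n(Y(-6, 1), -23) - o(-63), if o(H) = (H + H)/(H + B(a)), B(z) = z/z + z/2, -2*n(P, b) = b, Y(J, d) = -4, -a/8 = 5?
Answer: 817/82 ≈ 9.9634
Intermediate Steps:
a = -40 (a = -8*5 = -40)
n(P, b) = -b/2
B(z) = 1 + z/2 (B(z) = 1 + z*(½) = 1 + z/2)
o(H) = 2*H/(-19 + H) (o(H) = (H + H)/(H + (1 + (½)*(-40))) = (2*H)/(H + (1 - 20)) = (2*H)/(H - 19) = (2*H)/(-19 + H) = 2*H/(-19 + H))
n(Y(-6, 1), -23) - o(-63) = -½*(-23) - 2*(-63)/(-19 - 63) = 23/2 - 2*(-63)/(-82) = 23/2 - 2*(-63)*(-1)/82 = 23/2 - 1*63/41 = 23/2 - 63/41 = 817/82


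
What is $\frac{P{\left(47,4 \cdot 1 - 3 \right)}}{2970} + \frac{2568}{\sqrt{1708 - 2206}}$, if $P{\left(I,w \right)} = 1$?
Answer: $\frac{1}{2970} - \frac{428 i \sqrt{498}}{83} \approx 0.0003367 - 115.07 i$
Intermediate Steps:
$\frac{P{\left(47,4 \cdot 1 - 3 \right)}}{2970} + \frac{2568}{\sqrt{1708 - 2206}} = 1 \cdot \frac{1}{2970} + \frac{2568}{\sqrt{1708 - 2206}} = 1 \cdot \frac{1}{2970} + \frac{2568}{\sqrt{-498}} = \frac{1}{2970} + \frac{2568}{i \sqrt{498}} = \frac{1}{2970} + 2568 \left(- \frac{i \sqrt{498}}{498}\right) = \frac{1}{2970} - \frac{428 i \sqrt{498}}{83}$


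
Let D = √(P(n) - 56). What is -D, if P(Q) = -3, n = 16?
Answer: -I*√59 ≈ -7.6811*I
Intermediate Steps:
D = I*√59 (D = √(-3 - 56) = √(-59) = I*√59 ≈ 7.6811*I)
-D = -I*√59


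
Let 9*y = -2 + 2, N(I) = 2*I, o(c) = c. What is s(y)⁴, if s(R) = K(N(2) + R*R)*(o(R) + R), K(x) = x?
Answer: 0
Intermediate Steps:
y = 0 (y = (-2 + 2)/9 = (⅑)*0 = 0)
s(R) = 2*R*(4 + R²) (s(R) = (2*2 + R*R)*(R + R) = (4 + R²)*(2*R) = 2*R*(4 + R²))
s(y)⁴ = (2*0*(4 + 0²))⁴ = (2*0*(4 + 0))⁴ = (2*0*4)⁴ = 0⁴ = 0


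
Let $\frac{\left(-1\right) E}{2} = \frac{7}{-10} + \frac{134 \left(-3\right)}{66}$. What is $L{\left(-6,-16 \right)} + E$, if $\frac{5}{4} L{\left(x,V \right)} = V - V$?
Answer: $\frac{747}{55} \approx 13.582$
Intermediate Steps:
$L{\left(x,V \right)} = 0$ ($L{\left(x,V \right)} = \frac{4 \left(V - V\right)}{5} = \frac{4}{5} \cdot 0 = 0$)
$E = \frac{747}{55}$ ($E = - 2 \left(\frac{7}{-10} + \frac{134 \left(-3\right)}{66}\right) = - 2 \left(7 \left(- \frac{1}{10}\right) - \frac{67}{11}\right) = - 2 \left(- \frac{7}{10} - \frac{67}{11}\right) = \left(-2\right) \left(- \frac{747}{110}\right) = \frac{747}{55} \approx 13.582$)
$L{\left(-6,-16 \right)} + E = 0 + \frac{747}{55} = \frac{747}{55}$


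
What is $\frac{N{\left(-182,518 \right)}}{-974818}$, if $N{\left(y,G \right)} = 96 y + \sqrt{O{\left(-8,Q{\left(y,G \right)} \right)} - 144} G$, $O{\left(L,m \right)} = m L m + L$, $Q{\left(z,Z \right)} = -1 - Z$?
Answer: $\frac{672}{37493} - \frac{1036 i \sqrt{134690}}{487409} \approx 0.017923 - 0.78007 i$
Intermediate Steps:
$O{\left(L,m \right)} = L + L m^{2}$ ($O{\left(L,m \right)} = L m m + L = L m^{2} + L = L + L m^{2}$)
$N{\left(y,G \right)} = 96 y + G \sqrt{-152 - 8 \left(-1 - G\right)^{2}}$ ($N{\left(y,G \right)} = 96 y + \sqrt{- 8 \left(1 + \left(-1 - G\right)^{2}\right) - 144} G = 96 y + \sqrt{\left(-8 - 8 \left(-1 - G\right)^{2}\right) - 144} G = 96 y + \sqrt{-152 - 8 \left(-1 - G\right)^{2}} G = 96 y + G \sqrt{-152 - 8 \left(-1 - G\right)^{2}}$)
$\frac{N{\left(-182,518 \right)}}{-974818} = \frac{96 \left(-182\right) + 2 \cdot 518 \sqrt{-38 - 2 \left(-1 - 518\right)^{2}}}{-974818} = \left(-17472 + 2 \cdot 518 \sqrt{-38 - 2 \left(-1 - 518\right)^{2}}\right) \left(- \frac{1}{974818}\right) = \left(-17472 + 2 \cdot 518 \sqrt{-38 - 2 \left(-519\right)^{2}}\right) \left(- \frac{1}{974818}\right) = \left(-17472 + 2 \cdot 518 \sqrt{-38 - 538722}\right) \left(- \frac{1}{974818}\right) = \left(-17472 + 2 \cdot 518 \sqrt{-538760}\right) \left(- \frac{1}{974818}\right) = \left(-17472 + 2 \cdot 518 \cdot 2 i \sqrt{134690}\right) \left(- \frac{1}{974818}\right) = \left(-17472 + 2072 i \sqrt{134690}\right) \left(- \frac{1}{974818}\right) = \frac{672}{37493} - \frac{1036 i \sqrt{134690}}{487409}$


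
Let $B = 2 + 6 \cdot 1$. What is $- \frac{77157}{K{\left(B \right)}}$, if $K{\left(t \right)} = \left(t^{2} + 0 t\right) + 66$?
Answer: $- \frac{77157}{130} \approx -593.52$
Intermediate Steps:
$B = 8$ ($B = 2 + 6 = 8$)
$K{\left(t \right)} = 66 + t^{2}$ ($K{\left(t \right)} = \left(t^{2} + 0\right) + 66 = t^{2} + 66 = 66 + t^{2}$)
$- \frac{77157}{K{\left(B \right)}} = - \frac{77157}{66 + 8^{2}} = - \frac{77157}{66 + 64} = - \frac{77157}{130}$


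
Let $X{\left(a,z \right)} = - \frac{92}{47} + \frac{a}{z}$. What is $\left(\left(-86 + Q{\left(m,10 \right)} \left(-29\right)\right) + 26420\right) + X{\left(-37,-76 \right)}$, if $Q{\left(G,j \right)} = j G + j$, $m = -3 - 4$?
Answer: $\frac{100275075}{3572} \approx 28073.0$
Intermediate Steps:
$m = -7$
$Q{\left(G,j \right)} = j + G j$ ($Q{\left(G,j \right)} = G j + j = j + G j$)
$X{\left(a,z \right)} = - \frac{92}{47} + \frac{a}{z}$ ($X{\left(a,z \right)} = \left(-92\right) \frac{1}{47} + \frac{a}{z} = - \frac{92}{47} + \frac{a}{z}$)
$\left(\left(-86 + Q{\left(m,10 \right)} \left(-29\right)\right) + 26420\right) + X{\left(-37,-76 \right)} = \left(\left(-86 + 10 \left(1 - 7\right) \left(-29\right)\right) + 26420\right) - \left(\frac{92}{47} + \frac{37}{-76}\right) = \left(\left(-86 + 10 \left(-6\right) \left(-29\right)\right) + 26420\right) - \frac{5253}{3572} = \left(\left(-86 - -1740\right) + 26420\right) + \left(- \frac{92}{47} + \frac{37}{76}\right) = \left(\left(-86 + 1740\right) + 26420\right) - \frac{5253}{3572} = \left(1654 + 26420\right) - \frac{5253}{3572} = 28074 - \frac{5253}{3572} = \frac{100275075}{3572}$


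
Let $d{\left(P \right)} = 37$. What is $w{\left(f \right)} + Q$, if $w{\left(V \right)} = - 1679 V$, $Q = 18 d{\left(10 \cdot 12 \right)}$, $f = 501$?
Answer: $-840513$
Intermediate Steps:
$Q = 666$ ($Q = 18 \cdot 37 = 666$)
$w{\left(f \right)} + Q = \left(-1679\right) 501 + 666 = -841179 + 666 = -840513$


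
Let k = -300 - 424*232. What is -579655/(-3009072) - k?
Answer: 296899695751/3009072 ≈ 98668.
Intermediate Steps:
k = -98668 (k = -300 - 98368 = -98668)
-579655/(-3009072) - k = -579655/(-3009072) - 1*(-98668) = -579655*(-1/3009072) + 98668 = 579655/3009072 + 98668 = 296899695751/3009072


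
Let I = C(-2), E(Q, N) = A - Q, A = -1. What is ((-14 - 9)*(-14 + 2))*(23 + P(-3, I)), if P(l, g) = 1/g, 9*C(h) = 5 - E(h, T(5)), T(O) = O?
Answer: 6969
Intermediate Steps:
E(Q, N) = -1 - Q
C(h) = 2/3 + h/9 (C(h) = (5 - (-1 - h))/9 = (5 + (1 + h))/9 = (6 + h)/9 = 2/3 + h/9)
I = 4/9 (I = 2/3 + (1/9)*(-2) = 2/3 - 2/9 = 4/9 ≈ 0.44444)
((-14 - 9)*(-14 + 2))*(23 + P(-3, I)) = ((-14 - 9)*(-14 + 2))*(23 + 1/(4/9)) = (-23*(-12))*(23 + 9/4) = 276*(101/4) = 6969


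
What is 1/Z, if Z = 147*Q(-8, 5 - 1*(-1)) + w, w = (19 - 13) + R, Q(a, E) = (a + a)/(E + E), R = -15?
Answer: -1/205 ≈ -0.0048781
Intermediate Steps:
Q(a, E) = a/E (Q(a, E) = (2*a)/((2*E)) = (2*a)*(1/(2*E)) = a/E)
w = -9 (w = (19 - 13) - 15 = 6 - 15 = -9)
Z = -205 (Z = 147*(-8/(5 - 1*(-1))) - 9 = 147*(-8/(5 + 1)) - 9 = 147*(-8/6) - 9 = 147*(-8*1/6) - 9 = 147*(-4/3) - 9 = -196 - 9 = -205)
1/Z = 1/(-205) = -1/205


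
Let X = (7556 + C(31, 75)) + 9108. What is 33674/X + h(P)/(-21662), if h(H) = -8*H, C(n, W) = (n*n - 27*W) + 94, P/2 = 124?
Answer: 190145771/84990857 ≈ 2.2373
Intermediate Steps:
P = 248 (P = 2*124 = 248)
C(n, W) = 94 + n**2 - 27*W (C(n, W) = (n**2 - 27*W) + 94 = 94 + n**2 - 27*W)
X = 15694 (X = (7556 + (94 + 31**2 - 27*75)) + 9108 = (7556 + (94 + 961 - 2025)) + 9108 = (7556 - 970) + 9108 = 6586 + 9108 = 15694)
33674/X + h(P)/(-21662) = 33674/15694 - 8*248/(-21662) = 33674*(1/15694) - 1984*(-1/21662) = 16837/7847 + 992/10831 = 190145771/84990857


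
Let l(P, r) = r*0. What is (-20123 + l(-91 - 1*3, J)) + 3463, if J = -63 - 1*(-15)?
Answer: -16660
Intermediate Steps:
J = -48 (J = -63 + 15 = -48)
l(P, r) = 0
(-20123 + l(-91 - 1*3, J)) + 3463 = (-20123 + 0) + 3463 = -20123 + 3463 = -16660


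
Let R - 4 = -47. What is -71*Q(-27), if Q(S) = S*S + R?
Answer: -48706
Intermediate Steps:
R = -43 (R = 4 - 47 = -43)
Q(S) = -43 + S² (Q(S) = S*S - 43 = S² - 43 = -43 + S²)
-71*Q(-27) = -71*(-43 + (-27)²) = -71*(-43 + 729) = -71*686 = -48706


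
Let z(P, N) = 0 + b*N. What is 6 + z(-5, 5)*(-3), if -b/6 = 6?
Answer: 546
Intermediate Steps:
b = -36 (b = -6*6 = -36)
z(P, N) = -36*N (z(P, N) = 0 - 36*N = -36*N)
6 + z(-5, 5)*(-3) = 6 - 36*5*(-3) = 6 - 180*(-3) = 6 + 540 = 546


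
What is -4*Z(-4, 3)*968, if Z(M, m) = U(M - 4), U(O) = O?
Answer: 30976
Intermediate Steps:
Z(M, m) = -4 + M (Z(M, m) = M - 4 = -4 + M)
-4*Z(-4, 3)*968 = -4*(-4 - 4)*968 = -4*(-8)*968 = 32*968 = 30976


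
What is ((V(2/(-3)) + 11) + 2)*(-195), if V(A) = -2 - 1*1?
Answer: -1950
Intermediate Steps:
V(A) = -3 (V(A) = -2 - 1 = -3)
((V(2/(-3)) + 11) + 2)*(-195) = ((-3 + 11) + 2)*(-195) = (8 + 2)*(-195) = 10*(-195) = -1950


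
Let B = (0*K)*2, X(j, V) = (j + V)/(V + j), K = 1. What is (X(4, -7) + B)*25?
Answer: 25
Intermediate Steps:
X(j, V) = 1 (X(j, V) = (V + j)/(V + j) = 1)
B = 0 (B = (0*1)*2 = 0*2 = 0)
(X(4, -7) + B)*25 = (1 + 0)*25 = 1*25 = 25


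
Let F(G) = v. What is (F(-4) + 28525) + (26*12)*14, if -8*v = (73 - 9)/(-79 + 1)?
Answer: 1282831/39 ≈ 32893.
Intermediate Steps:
v = 4/39 (v = -(73 - 9)/(8*(-79 + 1)) = -8/(-78) = -8*(-1)/78 = -1/8*(-32/39) = 4/39 ≈ 0.10256)
F(G) = 4/39
(F(-4) + 28525) + (26*12)*14 = (4/39 + 28525) + (26*12)*14 = 1112479/39 + 312*14 = 1112479/39 + 4368 = 1282831/39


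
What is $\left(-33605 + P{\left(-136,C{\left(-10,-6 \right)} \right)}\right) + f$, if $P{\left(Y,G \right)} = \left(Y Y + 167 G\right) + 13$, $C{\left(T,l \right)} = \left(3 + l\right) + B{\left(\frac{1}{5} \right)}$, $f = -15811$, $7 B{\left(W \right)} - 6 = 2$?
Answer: $- \frac{218520}{7} \approx -31217.0$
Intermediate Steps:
$B{\left(W \right)} = \frac{8}{7}$ ($B{\left(W \right)} = \frac{6}{7} + \frac{1}{7} \cdot 2 = \frac{6}{7} + \frac{2}{7} = \frac{8}{7}$)
$C{\left(T,l \right)} = \frac{29}{7} + l$ ($C{\left(T,l \right)} = \left(3 + l\right) + \frac{8}{7} = \frac{29}{7} + l$)
$P{\left(Y,G \right)} = 13 + Y^{2} + 167 G$ ($P{\left(Y,G \right)} = \left(Y^{2} + 167 G\right) + 13 = 13 + Y^{2} + 167 G$)
$\left(-33605 + P{\left(-136,C{\left(-10,-6 \right)} \right)}\right) + f = \left(-33605 + \left(13 + \left(-136\right)^{2} + 167 \left(\frac{29}{7} - 6\right)\right)\right) - 15811 = \left(-33605 + \left(13 + 18496 + 167 \left(- \frac{13}{7}\right)\right)\right) - 15811 = \left(-33605 + \left(13 + 18496 - \frac{2171}{7}\right)\right) - 15811 = \left(-33605 + \frac{127392}{7}\right) - 15811 = - \frac{107843}{7} - 15811 = - \frac{218520}{7}$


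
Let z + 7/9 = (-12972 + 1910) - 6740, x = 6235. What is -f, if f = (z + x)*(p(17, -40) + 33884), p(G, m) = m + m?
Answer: 391037160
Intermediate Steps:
p(G, m) = 2*m
z = -160225/9 (z = -7/9 + ((-12972 + 1910) - 6740) = -7/9 + (-11062 - 6740) = -7/9 - 17802 = -160225/9 ≈ -17803.)
f = -391037160 (f = (-160225/9 + 6235)*(2*(-40) + 33884) = -104110*(-80 + 33884)/9 = -104110/9*33804 = -391037160)
-f = -1*(-391037160) = 391037160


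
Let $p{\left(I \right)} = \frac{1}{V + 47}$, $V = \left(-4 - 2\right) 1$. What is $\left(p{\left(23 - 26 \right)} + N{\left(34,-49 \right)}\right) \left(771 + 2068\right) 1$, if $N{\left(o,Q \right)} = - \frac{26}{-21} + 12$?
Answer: $\frac{32418541}{861} \approx 37652.0$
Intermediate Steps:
$N{\left(o,Q \right)} = \frac{278}{21}$ ($N{\left(o,Q \right)} = \left(-26\right) \left(- \frac{1}{21}\right) + 12 = \frac{26}{21} + 12 = \frac{278}{21}$)
$V = -6$ ($V = \left(-6\right) 1 = -6$)
$p{\left(I \right)} = \frac{1}{41}$ ($p{\left(I \right)} = \frac{1}{-6 + 47} = \frac{1}{41}$)
$\left(p{\left(23 - 26 \right)} + N{\left(34,-49 \right)}\right) \left(771 + 2068\right) 1 = \left(\frac{1}{41} + \frac{278}{21}\right) \left(771 + 2068\right) 1 = \frac{11419}{861} \cdot 2839 \cdot 1 = \frac{32418541}{861} \cdot 1 = \frac{32418541}{861}$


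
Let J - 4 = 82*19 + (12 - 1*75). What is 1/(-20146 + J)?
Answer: -1/18647 ≈ -5.3628e-5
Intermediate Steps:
J = 1499 (J = 4 + (82*19 + (12 - 1*75)) = 4 + (1558 + (12 - 75)) = 4 + (1558 - 63) = 4 + 1495 = 1499)
1/(-20146 + J) = 1/(-20146 + 1499) = 1/(-18647) = -1/18647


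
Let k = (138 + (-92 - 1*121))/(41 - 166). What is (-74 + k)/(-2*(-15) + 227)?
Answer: -367/1285 ≈ -0.28560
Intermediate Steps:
k = ⅗ (k = (138 + (-92 - 121))/(-125) = (138 - 213)*(-1/125) = -75*(-1/125) = ⅗ ≈ 0.60000)
(-74 + k)/(-2*(-15) + 227) = (-74 + ⅗)/(-2*(-15) + 227) = -367/(5*(30 + 227)) = -367/5/257 = -367/5*1/257 = -367/1285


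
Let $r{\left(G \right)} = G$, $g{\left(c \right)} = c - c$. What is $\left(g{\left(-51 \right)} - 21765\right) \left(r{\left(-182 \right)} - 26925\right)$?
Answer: $589983855$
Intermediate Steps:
$g{\left(c \right)} = 0$
$\left(g{\left(-51 \right)} - 21765\right) \left(r{\left(-182 \right)} - 26925\right) = \left(0 - 21765\right) \left(-182 - 26925\right) = \left(-21765\right) \left(-27107\right) = 589983855$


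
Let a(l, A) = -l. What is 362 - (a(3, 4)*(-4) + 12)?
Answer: 338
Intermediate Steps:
362 - (a(3, 4)*(-4) + 12) = 362 - (-1*3*(-4) + 12) = 362 - (-3*(-4) + 12) = 362 - (12 + 12) = 362 - 1*24 = 362 - 24 = 338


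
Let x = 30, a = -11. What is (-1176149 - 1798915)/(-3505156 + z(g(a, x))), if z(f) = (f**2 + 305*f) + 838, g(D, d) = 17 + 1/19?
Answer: 178999684/210512707 ≈ 0.85030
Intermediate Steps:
g(D, d) = 324/19 (g(D, d) = 17 + 1/19 = 324/19)
z(f) = 838 + f**2 + 305*f
(-1176149 - 1798915)/(-3505156 + z(g(a, x))) = (-1176149 - 1798915)/(-3505156 + (838 + (324/19)**2 + 305*(324/19))) = -2975064/(-3505156 + (838 + 104976/361 + 98820/19)) = -2975064/(-3505156 + 2285074/361) = -2975064/(-1263076242/361) = -2975064*(-361/1263076242) = 178999684/210512707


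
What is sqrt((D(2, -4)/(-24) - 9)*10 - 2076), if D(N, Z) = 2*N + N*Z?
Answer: I*sqrt(19479)/3 ≈ 46.522*I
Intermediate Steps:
sqrt((D(2, -4)/(-24) - 9)*10 - 2076) = sqrt(((2*(2 - 4))/(-24) - 9)*10 - 2076) = sqrt(((2*(-2))*(-1/24) - 9)*10 - 2076) = sqrt((-4*(-1/24) - 9)*10 - 2076) = sqrt((1/6 - 9)*10 - 2076) = sqrt(-53/6*10 - 2076) = sqrt(-265/3 - 2076) = sqrt(-6493/3) = I*sqrt(19479)/3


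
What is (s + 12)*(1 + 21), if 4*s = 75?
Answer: 1353/2 ≈ 676.50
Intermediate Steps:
s = 75/4 (s = (¼)*75 = 75/4 ≈ 18.750)
(s + 12)*(1 + 21) = (75/4 + 12)*(1 + 21) = (123/4)*22 = 1353/2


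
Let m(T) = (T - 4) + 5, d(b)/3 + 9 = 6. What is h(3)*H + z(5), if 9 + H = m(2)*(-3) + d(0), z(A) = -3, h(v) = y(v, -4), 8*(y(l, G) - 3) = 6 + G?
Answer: -363/4 ≈ -90.750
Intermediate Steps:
y(l, G) = 15/4 + G/8 (y(l, G) = 3 + (6 + G)/8 = 3 + (¾ + G/8) = 15/4 + G/8)
d(b) = -9 (d(b) = -27 + 3*6 = -27 + 18 = -9)
m(T) = 1 + T (m(T) = (-4 + T) + 5 = 1 + T)
h(v) = 13/4 (h(v) = 15/4 + (⅛)*(-4) = 15/4 - ½ = 13/4)
H = -27 (H = -9 + ((1 + 2)*(-3) - 9) = -9 + (3*(-3) - 9) = -9 + (-9 - 9) = -9 - 18 = -27)
h(3)*H + z(5) = (13/4)*(-27) - 3 = -351/4 - 3 = -363/4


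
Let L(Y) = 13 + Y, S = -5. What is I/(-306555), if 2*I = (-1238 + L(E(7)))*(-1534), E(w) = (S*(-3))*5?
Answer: -176410/61311 ≈ -2.8773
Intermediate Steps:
E(w) = 75 (E(w) = -5*(-3)*5 = 15*5 = 75)
I = 882050 (I = ((-1238 + (13 + 75))*(-1534))/2 = ((-1238 + 88)*(-1534))/2 = (-1150*(-1534))/2 = (1/2)*1764100 = 882050)
I/(-306555) = 882050/(-306555) = 882050*(-1/306555) = -176410/61311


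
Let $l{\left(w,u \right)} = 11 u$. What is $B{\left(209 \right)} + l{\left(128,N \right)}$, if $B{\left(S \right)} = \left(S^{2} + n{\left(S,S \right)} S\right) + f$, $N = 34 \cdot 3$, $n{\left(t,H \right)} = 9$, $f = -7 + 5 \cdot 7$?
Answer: $46712$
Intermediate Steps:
$f = 28$ ($f = -7 + 35 = 28$)
$N = 102$
$B{\left(S \right)} = 28 + S^{2} + 9 S$ ($B{\left(S \right)} = \left(S^{2} + 9 S\right) + 28 = 28 + S^{2} + 9 S$)
$B{\left(209 \right)} + l{\left(128,N \right)} = \left(28 + 209^{2} + 9 \cdot 209\right) + 11 \cdot 102 = \left(28 + 43681 + 1881\right) + 1122 = 45590 + 1122 = 46712$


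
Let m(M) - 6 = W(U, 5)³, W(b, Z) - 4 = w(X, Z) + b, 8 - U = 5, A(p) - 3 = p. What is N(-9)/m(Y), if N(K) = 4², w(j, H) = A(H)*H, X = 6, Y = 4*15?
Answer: 16/103829 ≈ 0.00015410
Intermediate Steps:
Y = 60
A(p) = 3 + p
U = 3 (U = 8 - 1*5 = 8 - 5 = 3)
w(j, H) = H*(3 + H) (w(j, H) = (3 + H)*H = H*(3 + H))
N(K) = 16
W(b, Z) = 4 + b + Z*(3 + Z) (W(b, Z) = 4 + (Z*(3 + Z) + b) = 4 + (b + Z*(3 + Z)) = 4 + b + Z*(3 + Z))
m(M) = 103829 (m(M) = 6 + (4 + 3 + 5*(3 + 5))³ = 6 + (4 + 3 + 5*8)³ = 6 + (4 + 3 + 40)³ = 6 + 47³ = 6 + 103823 = 103829)
N(-9)/m(Y) = 16/103829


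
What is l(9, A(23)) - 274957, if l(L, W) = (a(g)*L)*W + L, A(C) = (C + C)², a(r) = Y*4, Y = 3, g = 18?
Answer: -46420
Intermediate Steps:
a(r) = 12 (a(r) = 3*4 = 12)
A(C) = 4*C² (A(C) = (2*C)² = 4*C²)
l(L, W) = L + 12*L*W (l(L, W) = (12*L)*W + L = 12*L*W + L = L + 12*L*W)
l(9, A(23)) - 274957 = 9*(1 + 12*(4*23²)) - 274957 = 9*(1 + 12*(4*529)) - 274957 = 9*(1 + 12*2116) - 274957 = 9*(1 + 25392) - 274957 = 9*25393 - 274957 = 228537 - 274957 = -46420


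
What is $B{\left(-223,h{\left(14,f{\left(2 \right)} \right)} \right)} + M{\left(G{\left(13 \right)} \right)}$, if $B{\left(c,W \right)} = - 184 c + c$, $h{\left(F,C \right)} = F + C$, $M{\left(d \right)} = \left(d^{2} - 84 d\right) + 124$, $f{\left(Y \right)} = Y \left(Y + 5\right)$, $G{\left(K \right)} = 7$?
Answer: $40394$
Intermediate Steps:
$f{\left(Y \right)} = Y \left(5 + Y\right)$
$M{\left(d \right)} = 124 + d^{2} - 84 d$
$h{\left(F,C \right)} = C + F$
$B{\left(c,W \right)} = - 183 c$
$B{\left(-223,h{\left(14,f{\left(2 \right)} \right)} \right)} + M{\left(G{\left(13 \right)} \right)} = \left(-183\right) \left(-223\right) + \left(124 + 7^{2} - 588\right) = 40809 + \left(124 + 49 - 588\right) = 40809 - 415 = 40394$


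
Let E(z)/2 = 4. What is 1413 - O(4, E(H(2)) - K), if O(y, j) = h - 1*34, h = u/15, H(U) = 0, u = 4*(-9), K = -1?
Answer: 7247/5 ≈ 1449.4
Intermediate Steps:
u = -36
h = -12/5 (h = -36/15 = -36*1/15 = -12/5 ≈ -2.4000)
E(z) = 8 (E(z) = 2*4 = 8)
O(y, j) = -182/5 (O(y, j) = -12/5 - 1*34 = -12/5 - 34 = -182/5)
1413 - O(4, E(H(2)) - K) = 1413 - 1*(-182/5) = 1413 + 182/5 = 7247/5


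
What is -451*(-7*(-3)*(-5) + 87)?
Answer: 8118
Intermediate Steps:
-451*(-7*(-3)*(-5) + 87) = -451*(21*(-5) + 87) = -451*(-105 + 87) = -451*(-18) = 8118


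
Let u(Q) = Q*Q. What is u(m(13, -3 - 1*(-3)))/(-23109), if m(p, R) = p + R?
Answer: -169/23109 ≈ -0.0073132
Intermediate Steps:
m(p, R) = R + p
u(Q) = Q²
u(m(13, -3 - 1*(-3)))/(-23109) = ((-3 - 1*(-3)) + 13)²/(-23109) = ((-3 + 3) + 13)²*(-1/23109) = (0 + 13)²*(-1/23109) = 13²*(-1/23109) = 169*(-1/23109) = -169/23109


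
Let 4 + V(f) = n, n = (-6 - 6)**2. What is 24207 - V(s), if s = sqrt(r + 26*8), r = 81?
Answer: 24067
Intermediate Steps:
n = 144 (n = (-12)**2 = 144)
s = 17 (s = sqrt(81 + 26*8) = sqrt(81 + 208) = sqrt(289) = 17)
V(f) = 140 (V(f) = -4 + 144 = 140)
24207 - V(s) = 24207 - 1*140 = 24207 - 140 = 24067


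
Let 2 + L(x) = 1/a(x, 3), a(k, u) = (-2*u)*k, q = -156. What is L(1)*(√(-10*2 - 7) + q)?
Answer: 338 - 13*I*√3/2 ≈ 338.0 - 11.258*I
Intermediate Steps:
a(k, u) = -2*k*u
L(x) = -2 - 1/(6*x) (L(x) = -2 + 1/(-2*x*3) = -2 + 1/(-6*x) = -2 + 1*(-1/(6*x)) = -2 - 1/(6*x))
L(1)*(√(-10*2 - 7) + q) = (-2 - ⅙/1)*(√(-10*2 - 7) - 156) = (-2 - ⅙*1)*(√(-20 - 7) - 156) = (-2 - ⅙)*(√(-27) - 156) = -13*(3*I*√3 - 156)/6 = -13*(-156 + 3*I*√3)/6 = 338 - 13*I*√3/2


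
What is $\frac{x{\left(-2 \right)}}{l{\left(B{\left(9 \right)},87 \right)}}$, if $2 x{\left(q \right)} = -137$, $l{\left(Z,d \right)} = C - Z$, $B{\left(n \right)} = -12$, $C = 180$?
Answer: $- \frac{137}{384} \approx -0.35677$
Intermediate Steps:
$l{\left(Z,d \right)} = 180 - Z$
$x{\left(q \right)} = - \frac{137}{2}$ ($x{\left(q \right)} = \frac{1}{2} \left(-137\right) = - \frac{137}{2}$)
$\frac{x{\left(-2 \right)}}{l{\left(B{\left(9 \right)},87 \right)}} = - \frac{137}{2 \left(180 - -12\right)} = - \frac{137}{2 \left(180 + 12\right)} = - \frac{137}{2 \cdot 192} = \left(- \frac{137}{2}\right) \frac{1}{192} = - \frac{137}{384}$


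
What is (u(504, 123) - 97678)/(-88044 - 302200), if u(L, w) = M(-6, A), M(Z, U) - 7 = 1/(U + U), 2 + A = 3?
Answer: 195341/780488 ≈ 0.25028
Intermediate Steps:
A = 1 (A = -2 + 3 = 1)
M(Z, U) = 7 + 1/(2*U) (M(Z, U) = 7 + 1/(U + U) = 7 + 1/(2*U))
u(L, w) = 15/2 (u(L, w) = 7 + (½)/1 = 7 + (½)*1 = 7 + ½ = 15/2)
(u(504, 123) - 97678)/(-88044 - 302200) = (15/2 - 97678)/(-88044 - 302200) = -195341/2/(-390244) = -195341/2*(-1/390244) = 195341/780488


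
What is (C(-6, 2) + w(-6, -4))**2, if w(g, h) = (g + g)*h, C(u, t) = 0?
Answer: 2304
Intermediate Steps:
w(g, h) = 2*g*h (w(g, h) = (2*g)*h = 2*g*h)
(C(-6, 2) + w(-6, -4))**2 = (0 + 2*(-6)*(-4))**2 = (0 + 48)**2 = 48**2 = 2304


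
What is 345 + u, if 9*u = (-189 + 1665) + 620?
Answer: 5201/9 ≈ 577.89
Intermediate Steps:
u = 2096/9 (u = ((-189 + 1665) + 620)/9 = (1476 + 620)/9 = (1/9)*2096 = 2096/9 ≈ 232.89)
345 + u = 345 + 2096/9 = 5201/9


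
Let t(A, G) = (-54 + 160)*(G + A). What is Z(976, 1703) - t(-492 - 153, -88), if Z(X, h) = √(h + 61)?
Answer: 77740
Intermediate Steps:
Z(X, h) = √(61 + h)
t(A, G) = 106*A + 106*G (t(A, G) = 106*(A + G) = 106*A + 106*G)
Z(976, 1703) - t(-492 - 153, -88) = √(61 + 1703) - (106*(-492 - 153) + 106*(-88)) = √1764 - (106*(-645) - 9328) = 42 - (-68370 - 9328) = 42 - 1*(-77698) = 42 + 77698 = 77740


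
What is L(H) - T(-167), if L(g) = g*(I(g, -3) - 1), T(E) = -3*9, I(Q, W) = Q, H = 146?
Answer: 21197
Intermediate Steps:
T(E) = -27
L(g) = g*(-1 + g) (L(g) = g*(g - 1) = g*(-1 + g))
L(H) - T(-167) = 146*(-1 + 146) - 1*(-27) = 146*145 + 27 = 21170 + 27 = 21197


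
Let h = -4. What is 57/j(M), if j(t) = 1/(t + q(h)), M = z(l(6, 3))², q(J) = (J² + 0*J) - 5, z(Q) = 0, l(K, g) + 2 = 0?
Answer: 627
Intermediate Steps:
l(K, g) = -2 (l(K, g) = -2 + 0 = -2)
q(J) = -5 + J² (q(J) = (J² + 0) - 5 = J² - 5 = -5 + J²)
M = 0 (M = 0² = 0)
j(t) = 1/(11 + t) (j(t) = 1/(t + (-5 + (-4)²)) = 1/(t + (-5 + 16)) = 1/(t + 11) = 1/(11 + t))
57/j(M) = 57/(1/(11 + 0)) = 57/(1/11) = 57*11 = 627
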